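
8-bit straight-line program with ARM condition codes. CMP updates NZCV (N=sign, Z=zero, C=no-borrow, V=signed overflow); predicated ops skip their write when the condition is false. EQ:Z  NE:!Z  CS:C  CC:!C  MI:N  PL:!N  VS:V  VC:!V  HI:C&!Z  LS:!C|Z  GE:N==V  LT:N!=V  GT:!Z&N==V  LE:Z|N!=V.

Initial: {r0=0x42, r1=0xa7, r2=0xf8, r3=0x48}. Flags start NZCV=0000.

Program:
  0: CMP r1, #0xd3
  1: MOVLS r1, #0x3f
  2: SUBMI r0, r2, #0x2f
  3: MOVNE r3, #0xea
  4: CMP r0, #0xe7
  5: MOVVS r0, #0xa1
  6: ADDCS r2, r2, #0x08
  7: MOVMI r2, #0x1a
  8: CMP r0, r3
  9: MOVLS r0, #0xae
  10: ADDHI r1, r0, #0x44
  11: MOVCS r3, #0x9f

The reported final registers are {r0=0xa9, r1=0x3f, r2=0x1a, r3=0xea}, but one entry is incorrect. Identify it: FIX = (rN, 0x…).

[0] flags=1000 → (cmp)
[1] flags=1000 LS?T → r1=0x3f
[2] flags=1000 MI?T → r0=0xc9
[3] flags=1000 NE?T → r3=0xea
[4] flags=1000 → (cmp)
[5] flags=1000 VS?F → skip
[6] flags=1000 CS?F → skip
[7] flags=1000 MI?T → r2=0x1a
[8] flags=1000 → (cmp)
[9] flags=1000 LS?T → r0=0xae
[10] flags=1000 HI?F → skip
[11] flags=1000 CS?F → skip

FIX = (r0, 0xae)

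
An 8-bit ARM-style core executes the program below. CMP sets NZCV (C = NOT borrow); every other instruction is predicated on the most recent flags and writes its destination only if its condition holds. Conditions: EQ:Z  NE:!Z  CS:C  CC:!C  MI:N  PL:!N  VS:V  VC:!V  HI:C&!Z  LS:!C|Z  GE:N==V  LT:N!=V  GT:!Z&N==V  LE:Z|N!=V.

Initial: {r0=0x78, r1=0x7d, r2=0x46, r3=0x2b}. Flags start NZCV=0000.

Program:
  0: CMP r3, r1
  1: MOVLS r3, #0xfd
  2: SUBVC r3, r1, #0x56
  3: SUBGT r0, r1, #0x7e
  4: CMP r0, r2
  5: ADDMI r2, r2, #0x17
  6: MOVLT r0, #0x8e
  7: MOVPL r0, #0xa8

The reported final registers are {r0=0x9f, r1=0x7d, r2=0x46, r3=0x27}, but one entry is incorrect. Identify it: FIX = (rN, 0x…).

FIX = (r0, 0xa8)

0: ✓ CMP  NZCV=1000
1: ✓ MOVLS  r3←0xfd
2: ✓ SUBVC  r3←0x27
3: · SUBGT
4: ✓ CMP  NZCV=0010
5: · ADDMI
6: · MOVLT
7: ✓ MOVPL  r0←0xa8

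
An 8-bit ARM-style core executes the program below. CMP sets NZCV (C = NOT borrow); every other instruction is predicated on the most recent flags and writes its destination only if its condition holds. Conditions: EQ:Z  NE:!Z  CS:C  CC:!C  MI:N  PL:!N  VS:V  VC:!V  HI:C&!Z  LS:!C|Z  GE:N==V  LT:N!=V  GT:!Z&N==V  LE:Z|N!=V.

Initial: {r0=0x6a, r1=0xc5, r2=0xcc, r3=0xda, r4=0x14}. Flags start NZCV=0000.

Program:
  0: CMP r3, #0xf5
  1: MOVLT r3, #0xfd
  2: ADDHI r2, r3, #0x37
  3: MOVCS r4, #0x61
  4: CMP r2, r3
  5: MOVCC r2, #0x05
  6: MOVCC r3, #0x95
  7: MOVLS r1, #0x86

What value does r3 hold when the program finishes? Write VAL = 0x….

[0] flags=1000 → (cmp)
[1] flags=1000 LT?T → r3=0xfd
[2] flags=1000 HI?F → skip
[3] flags=1000 CS?F → skip
[4] flags=1000 → (cmp)
[5] flags=1000 CC?T → r2=0x05
[6] flags=1000 CC?T → r3=0x95
[7] flags=1000 LS?T → r1=0x86

VAL = 0x95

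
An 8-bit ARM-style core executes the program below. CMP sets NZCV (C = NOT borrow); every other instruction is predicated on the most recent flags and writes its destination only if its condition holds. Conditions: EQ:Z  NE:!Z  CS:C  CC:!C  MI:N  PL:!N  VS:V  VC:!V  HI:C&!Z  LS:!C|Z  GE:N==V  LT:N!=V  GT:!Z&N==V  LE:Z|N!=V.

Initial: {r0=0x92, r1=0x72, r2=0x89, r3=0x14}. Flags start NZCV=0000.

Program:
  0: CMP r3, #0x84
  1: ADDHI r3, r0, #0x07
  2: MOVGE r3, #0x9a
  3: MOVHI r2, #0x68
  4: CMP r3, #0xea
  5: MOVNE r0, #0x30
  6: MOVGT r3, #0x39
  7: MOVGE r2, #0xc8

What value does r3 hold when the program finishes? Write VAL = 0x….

VAL = 0x9a

0: ✓ CMP  NZCV=1001
1: · ADDHI
2: ✓ MOVGE  r3←0x9a
3: · MOVHI
4: ✓ CMP  NZCV=1000
5: ✓ MOVNE  r0←0x30
6: · MOVGT
7: · MOVGE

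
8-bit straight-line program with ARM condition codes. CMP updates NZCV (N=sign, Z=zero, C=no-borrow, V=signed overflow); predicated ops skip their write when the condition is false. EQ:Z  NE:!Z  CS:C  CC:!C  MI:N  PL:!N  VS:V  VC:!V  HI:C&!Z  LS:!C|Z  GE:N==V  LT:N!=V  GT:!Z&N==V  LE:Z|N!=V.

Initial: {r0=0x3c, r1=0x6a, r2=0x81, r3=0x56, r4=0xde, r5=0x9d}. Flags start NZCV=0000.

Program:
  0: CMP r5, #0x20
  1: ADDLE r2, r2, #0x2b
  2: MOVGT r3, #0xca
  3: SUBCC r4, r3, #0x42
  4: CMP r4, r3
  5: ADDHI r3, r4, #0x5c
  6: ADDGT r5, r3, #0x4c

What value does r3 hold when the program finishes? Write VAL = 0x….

[0] flags=0011 → (cmp)
[1] flags=0011 LE?T → r2=0xac
[2] flags=0011 GT?F → skip
[3] flags=0011 CC?F → skip
[4] flags=1010 → (cmp)
[5] flags=1010 HI?T → r3=0x3a
[6] flags=1010 GT?F → skip

VAL = 0x3a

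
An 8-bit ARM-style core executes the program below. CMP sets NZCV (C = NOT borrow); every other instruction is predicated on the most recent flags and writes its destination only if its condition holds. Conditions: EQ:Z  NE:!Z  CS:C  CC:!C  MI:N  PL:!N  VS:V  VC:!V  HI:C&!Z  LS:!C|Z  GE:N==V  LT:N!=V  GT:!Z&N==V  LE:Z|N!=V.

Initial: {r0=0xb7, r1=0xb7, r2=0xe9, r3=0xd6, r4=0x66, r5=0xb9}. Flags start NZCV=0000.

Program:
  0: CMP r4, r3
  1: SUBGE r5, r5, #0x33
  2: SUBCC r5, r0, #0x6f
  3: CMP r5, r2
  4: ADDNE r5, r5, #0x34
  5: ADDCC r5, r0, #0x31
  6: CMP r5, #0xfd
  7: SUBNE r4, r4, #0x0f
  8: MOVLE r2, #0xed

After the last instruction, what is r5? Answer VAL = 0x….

[0] flags=1001 → (cmp)
[1] flags=1001 GE?T → r5=0x86
[2] flags=1001 CC?T → r5=0x48
[3] flags=0000 → (cmp)
[4] flags=0000 NE?T → r5=0x7c
[5] flags=0000 CC?T → r5=0xe8
[6] flags=1000 → (cmp)
[7] flags=1000 NE?T → r4=0x57
[8] flags=1000 LE?T → r2=0xed

VAL = 0xe8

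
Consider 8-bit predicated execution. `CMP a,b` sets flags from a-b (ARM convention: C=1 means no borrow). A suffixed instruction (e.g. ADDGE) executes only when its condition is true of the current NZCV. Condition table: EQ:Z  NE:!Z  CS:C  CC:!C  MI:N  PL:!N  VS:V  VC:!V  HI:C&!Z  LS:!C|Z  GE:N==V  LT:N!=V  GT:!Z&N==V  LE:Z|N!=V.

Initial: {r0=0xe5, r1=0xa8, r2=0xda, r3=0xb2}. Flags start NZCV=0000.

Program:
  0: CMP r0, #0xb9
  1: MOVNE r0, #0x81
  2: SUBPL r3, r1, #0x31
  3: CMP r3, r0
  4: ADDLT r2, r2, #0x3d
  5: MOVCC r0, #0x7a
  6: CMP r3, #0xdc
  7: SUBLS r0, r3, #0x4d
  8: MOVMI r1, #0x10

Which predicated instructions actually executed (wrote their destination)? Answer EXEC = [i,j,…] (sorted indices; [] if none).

EXEC = [1,2,5,7,8]

0: ✓ CMP  NZCV=0010
1: ✓ MOVNE  r0←0x81
2: ✓ SUBPL  r3←0x77
3: ✓ CMP  NZCV=1001
4: · ADDLT
5: ✓ MOVCC  r0←0x7a
6: ✓ CMP  NZCV=1001
7: ✓ SUBLS  r0←0x2a
8: ✓ MOVMI  r1←0x10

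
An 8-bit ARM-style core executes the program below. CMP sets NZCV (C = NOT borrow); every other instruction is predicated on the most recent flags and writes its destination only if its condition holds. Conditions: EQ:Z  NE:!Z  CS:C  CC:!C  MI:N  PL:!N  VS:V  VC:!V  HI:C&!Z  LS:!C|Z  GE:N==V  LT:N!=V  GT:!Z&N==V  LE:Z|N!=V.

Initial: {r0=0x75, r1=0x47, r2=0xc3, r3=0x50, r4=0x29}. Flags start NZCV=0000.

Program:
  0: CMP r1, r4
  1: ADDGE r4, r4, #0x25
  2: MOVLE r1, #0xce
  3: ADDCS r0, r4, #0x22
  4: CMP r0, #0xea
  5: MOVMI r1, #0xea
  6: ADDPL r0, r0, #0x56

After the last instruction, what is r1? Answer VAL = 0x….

[0] flags=0010 → (cmp)
[1] flags=0010 GE?T → r4=0x4e
[2] flags=0010 LE?F → skip
[3] flags=0010 CS?T → r0=0x70
[4] flags=1001 → (cmp)
[5] flags=1001 MI?T → r1=0xea
[6] flags=1001 PL?F → skip

VAL = 0xea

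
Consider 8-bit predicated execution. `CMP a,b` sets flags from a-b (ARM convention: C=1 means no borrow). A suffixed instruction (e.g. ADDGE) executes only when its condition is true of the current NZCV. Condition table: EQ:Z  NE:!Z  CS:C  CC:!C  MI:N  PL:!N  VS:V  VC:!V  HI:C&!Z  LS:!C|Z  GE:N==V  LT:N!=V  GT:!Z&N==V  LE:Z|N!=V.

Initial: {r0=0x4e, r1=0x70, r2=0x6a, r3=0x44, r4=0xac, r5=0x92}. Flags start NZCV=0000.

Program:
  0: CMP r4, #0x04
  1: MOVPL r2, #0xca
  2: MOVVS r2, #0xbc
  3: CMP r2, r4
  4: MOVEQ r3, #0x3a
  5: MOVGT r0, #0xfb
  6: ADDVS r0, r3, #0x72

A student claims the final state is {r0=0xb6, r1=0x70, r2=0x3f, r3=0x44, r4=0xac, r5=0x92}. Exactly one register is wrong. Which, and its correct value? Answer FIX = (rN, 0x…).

[0] flags=1010 → (cmp)
[1] flags=1010 PL?F → skip
[2] flags=1010 VS?F → skip
[3] flags=1001 → (cmp)
[4] flags=1001 EQ?F → skip
[5] flags=1001 GT?T → r0=0xfb
[6] flags=1001 VS?T → r0=0xb6

FIX = (r2, 0x6a)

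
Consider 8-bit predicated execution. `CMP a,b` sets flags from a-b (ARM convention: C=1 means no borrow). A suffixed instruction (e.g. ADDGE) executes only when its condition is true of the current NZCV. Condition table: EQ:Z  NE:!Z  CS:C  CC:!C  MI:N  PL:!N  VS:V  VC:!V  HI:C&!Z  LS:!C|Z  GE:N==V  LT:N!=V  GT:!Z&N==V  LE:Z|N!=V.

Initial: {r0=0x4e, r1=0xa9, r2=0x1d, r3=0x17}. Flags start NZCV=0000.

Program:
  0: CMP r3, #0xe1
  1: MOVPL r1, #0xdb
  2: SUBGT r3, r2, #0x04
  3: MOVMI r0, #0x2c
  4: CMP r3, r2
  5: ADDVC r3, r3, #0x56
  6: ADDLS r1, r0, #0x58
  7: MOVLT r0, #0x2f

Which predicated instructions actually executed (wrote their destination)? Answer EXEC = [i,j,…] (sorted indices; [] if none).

[0] flags=0000 → (cmp)
[1] flags=0000 PL?T → r1=0xdb
[2] flags=0000 GT?T → r3=0x19
[3] flags=0000 MI?F → skip
[4] flags=1000 → (cmp)
[5] flags=1000 VC?T → r3=0x6f
[6] flags=1000 LS?T → r1=0xa6
[7] flags=1000 LT?T → r0=0x2f

EXEC = [1,2,5,6,7]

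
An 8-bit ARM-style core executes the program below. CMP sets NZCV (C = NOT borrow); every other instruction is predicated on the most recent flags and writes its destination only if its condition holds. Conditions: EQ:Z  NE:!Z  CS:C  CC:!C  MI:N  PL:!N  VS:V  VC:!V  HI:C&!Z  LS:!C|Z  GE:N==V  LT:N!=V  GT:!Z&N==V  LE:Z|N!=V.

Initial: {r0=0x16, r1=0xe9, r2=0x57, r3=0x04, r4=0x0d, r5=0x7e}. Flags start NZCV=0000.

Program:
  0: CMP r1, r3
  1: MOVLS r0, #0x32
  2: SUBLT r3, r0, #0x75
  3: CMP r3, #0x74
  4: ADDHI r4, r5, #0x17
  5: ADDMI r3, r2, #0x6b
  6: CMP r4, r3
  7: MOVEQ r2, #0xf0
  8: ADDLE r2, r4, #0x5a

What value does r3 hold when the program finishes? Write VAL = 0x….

0: ✓ CMP  NZCV=1010
1: · MOVLS
2: ✓ SUBLT  r3←0xa1
3: ✓ CMP  NZCV=0011
4: ✓ ADDHI  r4←0x95
5: · ADDMI
6: ✓ CMP  NZCV=1000
7: · MOVEQ
8: ✓ ADDLE  r2←0xef

VAL = 0xa1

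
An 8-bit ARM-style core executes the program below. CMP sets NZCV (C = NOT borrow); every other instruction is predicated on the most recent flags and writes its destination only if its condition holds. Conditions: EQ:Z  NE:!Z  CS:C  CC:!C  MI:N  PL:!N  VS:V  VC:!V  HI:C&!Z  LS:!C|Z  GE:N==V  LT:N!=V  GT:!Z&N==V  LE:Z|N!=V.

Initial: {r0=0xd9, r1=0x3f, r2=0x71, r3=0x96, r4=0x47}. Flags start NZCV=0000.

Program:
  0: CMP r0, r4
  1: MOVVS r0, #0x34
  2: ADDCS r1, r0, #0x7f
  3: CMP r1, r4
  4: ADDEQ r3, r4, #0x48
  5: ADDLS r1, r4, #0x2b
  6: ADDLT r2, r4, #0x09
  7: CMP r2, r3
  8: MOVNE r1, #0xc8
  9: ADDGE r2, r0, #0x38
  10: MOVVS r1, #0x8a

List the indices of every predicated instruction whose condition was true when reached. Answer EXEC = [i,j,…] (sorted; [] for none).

[0] flags=1010 → (cmp)
[1] flags=1010 VS?F → skip
[2] flags=1010 CS?T → r1=0x58
[3] flags=0010 → (cmp)
[4] flags=0010 EQ?F → skip
[5] flags=0010 LS?F → skip
[6] flags=0010 LT?F → skip
[7] flags=1001 → (cmp)
[8] flags=1001 NE?T → r1=0xc8
[9] flags=1001 GE?T → r2=0x11
[10] flags=1001 VS?T → r1=0x8a

EXEC = [2,8,9,10]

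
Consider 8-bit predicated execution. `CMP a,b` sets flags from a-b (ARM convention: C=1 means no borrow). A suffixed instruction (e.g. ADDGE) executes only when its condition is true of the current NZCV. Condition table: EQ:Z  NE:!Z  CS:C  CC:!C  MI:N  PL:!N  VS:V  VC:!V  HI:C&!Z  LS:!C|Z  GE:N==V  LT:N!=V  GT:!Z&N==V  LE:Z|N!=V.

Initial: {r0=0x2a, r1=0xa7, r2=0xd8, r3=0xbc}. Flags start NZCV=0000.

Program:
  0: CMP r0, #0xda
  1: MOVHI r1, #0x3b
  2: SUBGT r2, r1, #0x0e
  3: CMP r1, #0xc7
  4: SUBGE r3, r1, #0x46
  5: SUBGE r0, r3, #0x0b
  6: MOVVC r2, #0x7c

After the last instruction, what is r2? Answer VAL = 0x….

[0] flags=0000 → (cmp)
[1] flags=0000 HI?F → skip
[2] flags=0000 GT?T → r2=0x99
[3] flags=1000 → (cmp)
[4] flags=1000 GE?F → skip
[5] flags=1000 GE?F → skip
[6] flags=1000 VC?T → r2=0x7c

VAL = 0x7c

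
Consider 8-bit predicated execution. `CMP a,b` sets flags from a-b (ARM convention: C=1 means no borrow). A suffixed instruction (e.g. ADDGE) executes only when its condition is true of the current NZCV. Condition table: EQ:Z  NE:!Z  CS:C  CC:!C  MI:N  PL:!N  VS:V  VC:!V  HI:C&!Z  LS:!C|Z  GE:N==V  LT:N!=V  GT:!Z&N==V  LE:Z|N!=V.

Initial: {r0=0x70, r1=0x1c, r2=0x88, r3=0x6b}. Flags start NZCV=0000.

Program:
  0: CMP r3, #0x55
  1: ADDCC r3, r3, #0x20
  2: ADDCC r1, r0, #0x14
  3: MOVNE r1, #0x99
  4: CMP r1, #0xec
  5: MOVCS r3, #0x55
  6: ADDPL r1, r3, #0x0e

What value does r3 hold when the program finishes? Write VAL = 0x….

0: ✓ CMP  NZCV=0010
1: · ADDCC
2: · ADDCC
3: ✓ MOVNE  r1←0x99
4: ✓ CMP  NZCV=1000
5: · MOVCS
6: · ADDPL

VAL = 0x6b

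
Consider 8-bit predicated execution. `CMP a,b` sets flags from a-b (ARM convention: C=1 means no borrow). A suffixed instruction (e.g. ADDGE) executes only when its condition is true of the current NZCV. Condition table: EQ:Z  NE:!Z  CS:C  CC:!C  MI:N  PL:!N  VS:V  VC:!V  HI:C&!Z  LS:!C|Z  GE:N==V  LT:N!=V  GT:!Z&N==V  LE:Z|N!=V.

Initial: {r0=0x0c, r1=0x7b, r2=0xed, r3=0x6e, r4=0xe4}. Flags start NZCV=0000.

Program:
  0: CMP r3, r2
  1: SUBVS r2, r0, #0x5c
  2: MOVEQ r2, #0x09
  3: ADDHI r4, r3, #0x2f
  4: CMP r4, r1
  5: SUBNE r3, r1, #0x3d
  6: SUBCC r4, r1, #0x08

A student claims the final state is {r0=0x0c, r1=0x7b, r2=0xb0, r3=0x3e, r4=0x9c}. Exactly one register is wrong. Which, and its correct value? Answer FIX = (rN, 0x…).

FIX = (r4, 0xe4)

0: ✓ CMP  NZCV=1001
1: ✓ SUBVS  r2←0xb0
2: · MOVEQ
3: · ADDHI
4: ✓ CMP  NZCV=0011
5: ✓ SUBNE  r3←0x3e
6: · SUBCC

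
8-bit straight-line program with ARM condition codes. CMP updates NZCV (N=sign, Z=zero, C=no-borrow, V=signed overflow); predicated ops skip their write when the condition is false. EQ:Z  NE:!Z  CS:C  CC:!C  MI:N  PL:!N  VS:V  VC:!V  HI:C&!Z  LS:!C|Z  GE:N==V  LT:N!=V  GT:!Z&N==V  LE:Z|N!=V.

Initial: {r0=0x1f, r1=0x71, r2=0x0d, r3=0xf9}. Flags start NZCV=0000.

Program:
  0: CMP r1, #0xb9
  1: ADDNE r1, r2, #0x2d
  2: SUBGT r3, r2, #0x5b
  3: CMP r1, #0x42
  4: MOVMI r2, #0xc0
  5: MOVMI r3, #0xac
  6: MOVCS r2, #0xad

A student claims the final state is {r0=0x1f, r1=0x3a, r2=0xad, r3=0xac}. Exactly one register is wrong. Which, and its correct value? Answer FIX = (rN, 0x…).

[0] flags=1001 → (cmp)
[1] flags=1001 NE?T → r1=0x3a
[2] flags=1001 GT?T → r3=0xb2
[3] flags=1000 → (cmp)
[4] flags=1000 MI?T → r2=0xc0
[5] flags=1000 MI?T → r3=0xac
[6] flags=1000 CS?F → skip

FIX = (r2, 0xc0)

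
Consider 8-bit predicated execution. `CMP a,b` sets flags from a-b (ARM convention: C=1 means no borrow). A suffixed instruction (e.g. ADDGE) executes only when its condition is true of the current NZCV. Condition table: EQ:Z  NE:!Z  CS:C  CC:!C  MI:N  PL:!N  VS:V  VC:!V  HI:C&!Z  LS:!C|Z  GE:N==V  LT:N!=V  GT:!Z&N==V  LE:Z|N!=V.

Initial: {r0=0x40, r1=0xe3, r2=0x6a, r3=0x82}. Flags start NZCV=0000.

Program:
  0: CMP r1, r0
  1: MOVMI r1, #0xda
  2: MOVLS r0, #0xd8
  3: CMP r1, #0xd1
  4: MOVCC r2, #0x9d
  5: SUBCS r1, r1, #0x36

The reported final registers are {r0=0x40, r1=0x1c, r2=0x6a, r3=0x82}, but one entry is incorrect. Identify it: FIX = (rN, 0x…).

FIX = (r1, 0xa4)

[0] flags=1010 → (cmp)
[1] flags=1010 MI?T → r1=0xda
[2] flags=1010 LS?F → skip
[3] flags=0010 → (cmp)
[4] flags=0010 CC?F → skip
[5] flags=0010 CS?T → r1=0xa4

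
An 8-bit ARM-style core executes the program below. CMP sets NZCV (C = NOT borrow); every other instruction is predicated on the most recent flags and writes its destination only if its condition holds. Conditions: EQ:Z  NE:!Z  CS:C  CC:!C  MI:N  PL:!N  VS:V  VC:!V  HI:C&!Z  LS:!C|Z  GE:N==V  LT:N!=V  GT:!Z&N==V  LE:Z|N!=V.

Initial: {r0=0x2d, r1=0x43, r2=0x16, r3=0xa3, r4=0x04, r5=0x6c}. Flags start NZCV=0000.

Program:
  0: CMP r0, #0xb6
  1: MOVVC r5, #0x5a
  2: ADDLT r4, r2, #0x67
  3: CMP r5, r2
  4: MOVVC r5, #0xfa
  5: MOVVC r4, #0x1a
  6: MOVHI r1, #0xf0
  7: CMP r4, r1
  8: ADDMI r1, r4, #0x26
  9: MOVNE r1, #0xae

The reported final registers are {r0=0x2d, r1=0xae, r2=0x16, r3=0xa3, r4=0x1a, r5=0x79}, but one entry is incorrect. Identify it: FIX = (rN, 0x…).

0: ✓ CMP  NZCV=0000
1: ✓ MOVVC  r5←0x5a
2: · ADDLT
3: ✓ CMP  NZCV=0010
4: ✓ MOVVC  r5←0xfa
5: ✓ MOVVC  r4←0x1a
6: ✓ MOVHI  r1←0xf0
7: ✓ CMP  NZCV=0000
8: · ADDMI
9: ✓ MOVNE  r1←0xae

FIX = (r5, 0xfa)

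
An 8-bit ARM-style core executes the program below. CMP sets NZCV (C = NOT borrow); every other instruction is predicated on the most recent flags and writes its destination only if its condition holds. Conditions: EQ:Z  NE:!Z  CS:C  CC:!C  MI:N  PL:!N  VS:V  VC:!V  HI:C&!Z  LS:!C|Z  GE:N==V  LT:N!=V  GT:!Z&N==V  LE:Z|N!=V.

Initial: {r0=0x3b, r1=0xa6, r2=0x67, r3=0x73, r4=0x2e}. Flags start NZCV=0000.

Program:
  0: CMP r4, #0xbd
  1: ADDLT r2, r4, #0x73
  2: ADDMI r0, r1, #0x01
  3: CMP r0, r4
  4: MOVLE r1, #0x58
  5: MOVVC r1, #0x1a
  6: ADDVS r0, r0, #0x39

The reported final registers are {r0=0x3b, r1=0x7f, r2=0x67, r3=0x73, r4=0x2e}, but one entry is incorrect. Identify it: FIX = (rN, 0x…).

FIX = (r1, 0x1a)

0: ✓ CMP  NZCV=0000
1: · ADDLT
2: · ADDMI
3: ✓ CMP  NZCV=0010
4: · MOVLE
5: ✓ MOVVC  r1←0x1a
6: · ADDVS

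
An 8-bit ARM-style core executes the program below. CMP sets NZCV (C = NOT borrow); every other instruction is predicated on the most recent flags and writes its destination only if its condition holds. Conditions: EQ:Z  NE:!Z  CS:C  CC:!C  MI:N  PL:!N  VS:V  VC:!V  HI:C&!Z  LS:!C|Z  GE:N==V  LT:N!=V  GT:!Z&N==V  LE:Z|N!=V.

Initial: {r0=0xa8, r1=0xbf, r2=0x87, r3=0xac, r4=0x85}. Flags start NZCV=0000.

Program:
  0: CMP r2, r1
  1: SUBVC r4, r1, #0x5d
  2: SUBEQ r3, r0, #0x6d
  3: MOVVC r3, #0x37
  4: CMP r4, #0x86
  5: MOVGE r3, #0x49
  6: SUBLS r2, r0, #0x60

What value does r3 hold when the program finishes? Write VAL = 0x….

VAL = 0x49

0: ✓ CMP  NZCV=1000
1: ✓ SUBVC  r4←0x62
2: · SUBEQ
3: ✓ MOVVC  r3←0x37
4: ✓ CMP  NZCV=1001
5: ✓ MOVGE  r3←0x49
6: ✓ SUBLS  r2←0x48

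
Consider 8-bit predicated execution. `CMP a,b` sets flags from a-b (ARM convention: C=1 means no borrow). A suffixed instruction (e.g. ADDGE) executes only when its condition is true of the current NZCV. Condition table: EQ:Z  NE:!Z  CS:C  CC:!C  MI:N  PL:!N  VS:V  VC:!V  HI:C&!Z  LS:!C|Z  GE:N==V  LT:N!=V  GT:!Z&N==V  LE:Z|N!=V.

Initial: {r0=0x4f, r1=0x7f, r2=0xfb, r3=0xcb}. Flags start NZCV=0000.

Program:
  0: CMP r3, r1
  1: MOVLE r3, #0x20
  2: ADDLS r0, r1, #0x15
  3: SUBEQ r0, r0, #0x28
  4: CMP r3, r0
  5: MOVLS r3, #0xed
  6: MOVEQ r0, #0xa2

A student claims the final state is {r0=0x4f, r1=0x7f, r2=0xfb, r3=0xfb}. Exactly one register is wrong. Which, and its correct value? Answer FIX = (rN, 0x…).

0: ✓ CMP  NZCV=0011
1: ✓ MOVLE  r3←0x20
2: · ADDLS
3: · SUBEQ
4: ✓ CMP  NZCV=1000
5: ✓ MOVLS  r3←0xed
6: · MOVEQ

FIX = (r3, 0xed)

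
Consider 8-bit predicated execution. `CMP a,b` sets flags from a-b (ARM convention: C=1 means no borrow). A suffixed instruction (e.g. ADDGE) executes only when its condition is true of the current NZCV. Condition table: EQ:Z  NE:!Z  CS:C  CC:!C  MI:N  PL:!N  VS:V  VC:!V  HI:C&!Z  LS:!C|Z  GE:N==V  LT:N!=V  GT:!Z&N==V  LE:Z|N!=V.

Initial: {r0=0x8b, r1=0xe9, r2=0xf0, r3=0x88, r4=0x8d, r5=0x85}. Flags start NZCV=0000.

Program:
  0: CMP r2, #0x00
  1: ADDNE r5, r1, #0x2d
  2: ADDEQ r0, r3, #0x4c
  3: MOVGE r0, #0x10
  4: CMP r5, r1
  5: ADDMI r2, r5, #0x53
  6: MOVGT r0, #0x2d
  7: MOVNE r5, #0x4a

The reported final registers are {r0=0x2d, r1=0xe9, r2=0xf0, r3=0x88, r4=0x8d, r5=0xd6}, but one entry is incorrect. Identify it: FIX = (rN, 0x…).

FIX = (r5, 0x4a)

[0] flags=1010 → (cmp)
[1] flags=1010 NE?T → r5=0x16
[2] flags=1010 EQ?F → skip
[3] flags=1010 GE?F → skip
[4] flags=0000 → (cmp)
[5] flags=0000 MI?F → skip
[6] flags=0000 GT?T → r0=0x2d
[7] flags=0000 NE?T → r5=0x4a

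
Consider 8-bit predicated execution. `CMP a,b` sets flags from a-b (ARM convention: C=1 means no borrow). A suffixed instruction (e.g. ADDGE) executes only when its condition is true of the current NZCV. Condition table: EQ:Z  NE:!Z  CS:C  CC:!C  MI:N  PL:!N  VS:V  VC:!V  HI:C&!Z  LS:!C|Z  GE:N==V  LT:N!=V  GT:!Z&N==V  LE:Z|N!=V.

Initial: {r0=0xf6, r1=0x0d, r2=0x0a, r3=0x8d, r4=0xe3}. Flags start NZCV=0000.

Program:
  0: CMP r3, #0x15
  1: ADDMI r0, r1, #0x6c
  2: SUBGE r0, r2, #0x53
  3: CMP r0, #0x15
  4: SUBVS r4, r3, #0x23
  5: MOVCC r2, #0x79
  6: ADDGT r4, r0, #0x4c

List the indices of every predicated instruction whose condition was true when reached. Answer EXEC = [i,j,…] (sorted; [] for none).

EXEC = []

[0] flags=0011 → (cmp)
[1] flags=0011 MI?F → skip
[2] flags=0011 GE?F → skip
[3] flags=1010 → (cmp)
[4] flags=1010 VS?F → skip
[5] flags=1010 CC?F → skip
[6] flags=1010 GT?F → skip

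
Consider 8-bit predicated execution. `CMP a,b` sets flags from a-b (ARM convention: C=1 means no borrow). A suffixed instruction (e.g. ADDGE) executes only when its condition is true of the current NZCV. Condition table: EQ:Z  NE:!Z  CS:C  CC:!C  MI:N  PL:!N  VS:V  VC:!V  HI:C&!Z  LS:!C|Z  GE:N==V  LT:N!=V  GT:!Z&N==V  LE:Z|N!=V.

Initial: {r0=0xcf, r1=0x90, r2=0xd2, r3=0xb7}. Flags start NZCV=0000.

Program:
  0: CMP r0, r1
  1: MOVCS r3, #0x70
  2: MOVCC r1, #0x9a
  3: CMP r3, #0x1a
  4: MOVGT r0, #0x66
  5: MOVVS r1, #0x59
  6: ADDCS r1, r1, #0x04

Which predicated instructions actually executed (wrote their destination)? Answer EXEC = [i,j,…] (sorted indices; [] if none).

[0] flags=0010 → (cmp)
[1] flags=0010 CS?T → r3=0x70
[2] flags=0010 CC?F → skip
[3] flags=0010 → (cmp)
[4] flags=0010 GT?T → r0=0x66
[5] flags=0010 VS?F → skip
[6] flags=0010 CS?T → r1=0x94

EXEC = [1,4,6]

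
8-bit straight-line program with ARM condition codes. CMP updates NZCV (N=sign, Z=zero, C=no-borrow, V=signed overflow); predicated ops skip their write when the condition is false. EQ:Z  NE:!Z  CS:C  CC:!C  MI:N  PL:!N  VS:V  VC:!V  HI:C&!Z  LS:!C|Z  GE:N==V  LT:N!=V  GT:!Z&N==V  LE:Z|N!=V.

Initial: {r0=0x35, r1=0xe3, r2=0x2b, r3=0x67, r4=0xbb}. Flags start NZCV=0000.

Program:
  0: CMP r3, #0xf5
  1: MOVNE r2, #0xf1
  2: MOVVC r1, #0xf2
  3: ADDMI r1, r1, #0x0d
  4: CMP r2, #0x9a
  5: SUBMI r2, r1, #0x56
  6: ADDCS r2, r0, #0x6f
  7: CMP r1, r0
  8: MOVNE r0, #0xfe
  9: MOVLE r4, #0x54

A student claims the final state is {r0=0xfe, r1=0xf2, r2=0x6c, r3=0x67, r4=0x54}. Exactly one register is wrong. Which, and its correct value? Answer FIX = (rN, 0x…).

FIX = (r2, 0xa4)

0: ✓ CMP  NZCV=0000
1: ✓ MOVNE  r2←0xf1
2: ✓ MOVVC  r1←0xf2
3: · ADDMI
4: ✓ CMP  NZCV=0010
5: · SUBMI
6: ✓ ADDCS  r2←0xa4
7: ✓ CMP  NZCV=1010
8: ✓ MOVNE  r0←0xfe
9: ✓ MOVLE  r4←0x54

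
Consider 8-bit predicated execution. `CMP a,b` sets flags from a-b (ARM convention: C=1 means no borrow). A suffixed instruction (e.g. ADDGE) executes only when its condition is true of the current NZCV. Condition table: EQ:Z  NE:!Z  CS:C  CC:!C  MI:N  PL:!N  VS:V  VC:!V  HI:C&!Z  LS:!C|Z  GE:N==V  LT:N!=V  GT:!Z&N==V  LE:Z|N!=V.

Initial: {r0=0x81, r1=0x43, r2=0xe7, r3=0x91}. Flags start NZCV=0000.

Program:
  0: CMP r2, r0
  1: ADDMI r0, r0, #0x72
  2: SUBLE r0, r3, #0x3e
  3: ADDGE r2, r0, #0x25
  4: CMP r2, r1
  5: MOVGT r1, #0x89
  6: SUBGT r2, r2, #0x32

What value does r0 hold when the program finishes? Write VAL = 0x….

VAL = 0x81

[0] flags=0010 → (cmp)
[1] flags=0010 MI?F → skip
[2] flags=0010 LE?F → skip
[3] flags=0010 GE?T → r2=0xa6
[4] flags=0011 → (cmp)
[5] flags=0011 GT?F → skip
[6] flags=0011 GT?F → skip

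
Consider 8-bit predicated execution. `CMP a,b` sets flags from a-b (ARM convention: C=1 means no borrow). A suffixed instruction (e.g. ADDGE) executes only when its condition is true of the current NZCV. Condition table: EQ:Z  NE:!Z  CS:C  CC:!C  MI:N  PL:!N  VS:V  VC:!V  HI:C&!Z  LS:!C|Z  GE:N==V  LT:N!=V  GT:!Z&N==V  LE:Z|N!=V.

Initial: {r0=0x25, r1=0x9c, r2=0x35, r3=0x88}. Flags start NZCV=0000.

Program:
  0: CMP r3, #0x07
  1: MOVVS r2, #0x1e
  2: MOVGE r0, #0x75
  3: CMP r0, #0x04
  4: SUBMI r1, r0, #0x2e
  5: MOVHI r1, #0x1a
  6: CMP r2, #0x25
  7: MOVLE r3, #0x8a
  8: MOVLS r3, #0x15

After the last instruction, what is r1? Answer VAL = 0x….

[0] flags=1010 → (cmp)
[1] flags=1010 VS?F → skip
[2] flags=1010 GE?F → skip
[3] flags=0010 → (cmp)
[4] flags=0010 MI?F → skip
[5] flags=0010 HI?T → r1=0x1a
[6] flags=0010 → (cmp)
[7] flags=0010 LE?F → skip
[8] flags=0010 LS?F → skip

VAL = 0x1a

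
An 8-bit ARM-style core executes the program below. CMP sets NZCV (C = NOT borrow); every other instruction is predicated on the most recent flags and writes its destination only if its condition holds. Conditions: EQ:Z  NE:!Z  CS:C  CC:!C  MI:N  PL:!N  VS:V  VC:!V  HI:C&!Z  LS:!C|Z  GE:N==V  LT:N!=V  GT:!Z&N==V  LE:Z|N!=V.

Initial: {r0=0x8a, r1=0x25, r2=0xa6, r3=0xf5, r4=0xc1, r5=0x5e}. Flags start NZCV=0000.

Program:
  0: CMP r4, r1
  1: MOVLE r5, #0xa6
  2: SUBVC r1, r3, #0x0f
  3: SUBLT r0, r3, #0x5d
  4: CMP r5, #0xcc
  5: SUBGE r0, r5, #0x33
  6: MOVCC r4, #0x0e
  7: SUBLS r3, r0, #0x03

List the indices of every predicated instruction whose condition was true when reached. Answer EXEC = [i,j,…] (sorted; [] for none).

[0] flags=1010 → (cmp)
[1] flags=1010 LE?T → r5=0xa6
[2] flags=1010 VC?T → r1=0xe6
[3] flags=1010 LT?T → r0=0x98
[4] flags=1000 → (cmp)
[5] flags=1000 GE?F → skip
[6] flags=1000 CC?T → r4=0x0e
[7] flags=1000 LS?T → r3=0x95

EXEC = [1,2,3,6,7]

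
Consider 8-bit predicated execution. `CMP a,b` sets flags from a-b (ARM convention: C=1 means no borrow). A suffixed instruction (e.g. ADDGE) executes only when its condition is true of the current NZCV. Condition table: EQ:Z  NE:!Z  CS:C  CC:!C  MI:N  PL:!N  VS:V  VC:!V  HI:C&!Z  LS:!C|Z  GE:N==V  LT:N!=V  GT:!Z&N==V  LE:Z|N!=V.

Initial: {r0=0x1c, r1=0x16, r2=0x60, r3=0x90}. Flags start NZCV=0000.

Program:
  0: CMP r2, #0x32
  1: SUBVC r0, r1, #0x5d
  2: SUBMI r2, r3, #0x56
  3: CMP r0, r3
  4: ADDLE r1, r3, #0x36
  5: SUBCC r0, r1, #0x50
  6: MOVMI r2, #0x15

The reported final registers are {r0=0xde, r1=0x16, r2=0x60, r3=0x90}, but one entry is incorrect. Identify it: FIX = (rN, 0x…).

FIX = (r0, 0xb9)

0: ✓ CMP  NZCV=0010
1: ✓ SUBVC  r0←0xb9
2: · SUBMI
3: ✓ CMP  NZCV=0010
4: · ADDLE
5: · SUBCC
6: · MOVMI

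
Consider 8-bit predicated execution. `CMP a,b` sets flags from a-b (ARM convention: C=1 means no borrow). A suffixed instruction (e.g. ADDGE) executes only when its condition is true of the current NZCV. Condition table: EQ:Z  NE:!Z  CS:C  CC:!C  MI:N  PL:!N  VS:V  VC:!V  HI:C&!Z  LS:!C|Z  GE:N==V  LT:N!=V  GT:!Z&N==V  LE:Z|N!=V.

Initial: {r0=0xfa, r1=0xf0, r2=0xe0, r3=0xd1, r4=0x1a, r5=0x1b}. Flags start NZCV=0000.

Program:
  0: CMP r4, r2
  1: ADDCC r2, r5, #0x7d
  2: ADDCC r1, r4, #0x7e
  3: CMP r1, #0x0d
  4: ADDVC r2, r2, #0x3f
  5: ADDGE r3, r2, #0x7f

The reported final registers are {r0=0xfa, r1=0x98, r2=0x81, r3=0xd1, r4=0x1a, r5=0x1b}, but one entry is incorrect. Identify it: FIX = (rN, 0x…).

[0] flags=0000 → (cmp)
[1] flags=0000 CC?T → r2=0x98
[2] flags=0000 CC?T → r1=0x98
[3] flags=1010 → (cmp)
[4] flags=1010 VC?T → r2=0xd7
[5] flags=1010 GE?F → skip

FIX = (r2, 0xd7)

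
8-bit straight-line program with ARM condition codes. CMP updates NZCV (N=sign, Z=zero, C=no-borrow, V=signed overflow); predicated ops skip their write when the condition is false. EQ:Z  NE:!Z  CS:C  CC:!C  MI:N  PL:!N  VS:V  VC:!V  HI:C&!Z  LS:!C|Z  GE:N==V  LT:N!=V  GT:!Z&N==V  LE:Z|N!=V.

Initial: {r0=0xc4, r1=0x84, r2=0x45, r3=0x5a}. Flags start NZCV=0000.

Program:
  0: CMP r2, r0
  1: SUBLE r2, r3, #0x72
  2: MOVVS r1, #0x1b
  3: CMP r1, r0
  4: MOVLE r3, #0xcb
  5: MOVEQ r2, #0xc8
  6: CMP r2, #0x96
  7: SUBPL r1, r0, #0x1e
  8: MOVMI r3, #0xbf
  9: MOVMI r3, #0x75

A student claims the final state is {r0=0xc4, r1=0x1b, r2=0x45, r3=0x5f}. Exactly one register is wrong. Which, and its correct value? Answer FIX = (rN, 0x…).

0: ✓ CMP  NZCV=1001
1: · SUBLE
2: ✓ MOVVS  r1←0x1b
3: ✓ CMP  NZCV=0000
4: · MOVLE
5: · MOVEQ
6: ✓ CMP  NZCV=1001
7: · SUBPL
8: ✓ MOVMI  r3←0xbf
9: ✓ MOVMI  r3←0x75

FIX = (r3, 0x75)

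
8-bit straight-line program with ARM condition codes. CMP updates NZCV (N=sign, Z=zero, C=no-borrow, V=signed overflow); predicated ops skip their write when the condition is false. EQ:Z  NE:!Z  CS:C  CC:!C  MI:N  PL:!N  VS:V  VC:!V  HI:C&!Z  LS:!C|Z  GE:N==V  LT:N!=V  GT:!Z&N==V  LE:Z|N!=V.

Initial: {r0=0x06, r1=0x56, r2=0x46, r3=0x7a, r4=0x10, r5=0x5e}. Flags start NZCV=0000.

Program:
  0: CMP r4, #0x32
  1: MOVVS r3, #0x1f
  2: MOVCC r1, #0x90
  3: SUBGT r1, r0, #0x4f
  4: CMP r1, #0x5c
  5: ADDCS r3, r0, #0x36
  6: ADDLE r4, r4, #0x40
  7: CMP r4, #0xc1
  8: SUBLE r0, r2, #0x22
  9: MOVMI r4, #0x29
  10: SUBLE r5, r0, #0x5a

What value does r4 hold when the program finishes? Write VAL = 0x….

VAL = 0x29

[0] flags=1000 → (cmp)
[1] flags=1000 VS?F → skip
[2] flags=1000 CC?T → r1=0x90
[3] flags=1000 GT?F → skip
[4] flags=0011 → (cmp)
[5] flags=0011 CS?T → r3=0x3c
[6] flags=0011 LE?T → r4=0x50
[7] flags=1001 → (cmp)
[8] flags=1001 LE?F → skip
[9] flags=1001 MI?T → r4=0x29
[10] flags=1001 LE?F → skip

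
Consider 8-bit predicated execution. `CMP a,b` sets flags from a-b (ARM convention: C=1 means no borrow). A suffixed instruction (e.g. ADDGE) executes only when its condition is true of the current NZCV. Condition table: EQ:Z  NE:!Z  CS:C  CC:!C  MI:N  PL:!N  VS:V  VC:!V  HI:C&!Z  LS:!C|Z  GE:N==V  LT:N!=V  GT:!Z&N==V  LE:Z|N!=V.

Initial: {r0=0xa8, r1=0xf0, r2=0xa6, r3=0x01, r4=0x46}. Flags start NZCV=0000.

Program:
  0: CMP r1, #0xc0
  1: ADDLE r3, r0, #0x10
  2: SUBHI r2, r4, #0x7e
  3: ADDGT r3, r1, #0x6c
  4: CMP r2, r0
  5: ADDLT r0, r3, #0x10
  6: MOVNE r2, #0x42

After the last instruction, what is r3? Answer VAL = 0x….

VAL = 0x5c

0: ✓ CMP  NZCV=0010
1: · ADDLE
2: ✓ SUBHI  r2←0xc8
3: ✓ ADDGT  r3←0x5c
4: ✓ CMP  NZCV=0010
5: · ADDLT
6: ✓ MOVNE  r2←0x42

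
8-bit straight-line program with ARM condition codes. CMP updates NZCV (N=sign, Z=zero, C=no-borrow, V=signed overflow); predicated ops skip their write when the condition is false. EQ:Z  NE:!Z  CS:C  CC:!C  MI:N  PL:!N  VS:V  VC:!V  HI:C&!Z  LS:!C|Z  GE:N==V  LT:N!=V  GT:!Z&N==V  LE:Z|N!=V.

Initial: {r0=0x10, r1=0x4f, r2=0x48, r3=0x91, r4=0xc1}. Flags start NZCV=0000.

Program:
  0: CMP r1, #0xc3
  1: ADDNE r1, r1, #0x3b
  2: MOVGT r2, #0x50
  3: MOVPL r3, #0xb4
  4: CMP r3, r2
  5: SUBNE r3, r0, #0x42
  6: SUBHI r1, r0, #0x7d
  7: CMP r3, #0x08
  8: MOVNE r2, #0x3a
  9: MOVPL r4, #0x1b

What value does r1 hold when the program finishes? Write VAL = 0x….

VAL = 0x93

0: ✓ CMP  NZCV=1001
1: ✓ ADDNE  r1←0x8a
2: ✓ MOVGT  r2←0x50
3: · MOVPL
4: ✓ CMP  NZCV=0011
5: ✓ SUBNE  r3←0xce
6: ✓ SUBHI  r1←0x93
7: ✓ CMP  NZCV=1010
8: ✓ MOVNE  r2←0x3a
9: · MOVPL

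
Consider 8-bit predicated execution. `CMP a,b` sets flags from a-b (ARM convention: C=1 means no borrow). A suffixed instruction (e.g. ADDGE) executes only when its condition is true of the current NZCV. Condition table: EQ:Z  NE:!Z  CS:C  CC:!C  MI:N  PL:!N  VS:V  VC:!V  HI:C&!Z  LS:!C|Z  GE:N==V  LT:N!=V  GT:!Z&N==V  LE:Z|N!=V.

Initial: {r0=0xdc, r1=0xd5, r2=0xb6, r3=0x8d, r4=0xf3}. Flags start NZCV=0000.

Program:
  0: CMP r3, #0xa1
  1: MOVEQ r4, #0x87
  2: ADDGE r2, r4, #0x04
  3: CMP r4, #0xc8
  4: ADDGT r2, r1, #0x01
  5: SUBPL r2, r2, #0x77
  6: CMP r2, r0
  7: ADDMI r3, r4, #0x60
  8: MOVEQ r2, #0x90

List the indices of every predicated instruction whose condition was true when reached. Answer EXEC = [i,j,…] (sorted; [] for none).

EXEC = [4,5,7]

0: ✓ CMP  NZCV=1000
1: · MOVEQ
2: · ADDGE
3: ✓ CMP  NZCV=0010
4: ✓ ADDGT  r2←0xd6
5: ✓ SUBPL  r2←0x5f
6: ✓ CMP  NZCV=1001
7: ✓ ADDMI  r3←0x53
8: · MOVEQ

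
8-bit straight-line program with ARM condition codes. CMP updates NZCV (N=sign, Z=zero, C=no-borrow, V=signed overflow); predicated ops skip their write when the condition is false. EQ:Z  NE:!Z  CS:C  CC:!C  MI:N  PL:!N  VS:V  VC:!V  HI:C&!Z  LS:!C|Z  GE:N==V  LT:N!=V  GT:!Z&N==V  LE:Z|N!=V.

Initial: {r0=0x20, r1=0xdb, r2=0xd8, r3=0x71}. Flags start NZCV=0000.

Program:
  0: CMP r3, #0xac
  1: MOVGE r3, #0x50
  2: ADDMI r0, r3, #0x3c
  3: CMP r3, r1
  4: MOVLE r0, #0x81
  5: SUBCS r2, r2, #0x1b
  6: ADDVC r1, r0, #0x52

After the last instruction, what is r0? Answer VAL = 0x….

0: ✓ CMP  NZCV=1001
1: ✓ MOVGE  r3←0x50
2: ✓ ADDMI  r0←0x8c
3: ✓ CMP  NZCV=0000
4: · MOVLE
5: · SUBCS
6: ✓ ADDVC  r1←0xde

VAL = 0x8c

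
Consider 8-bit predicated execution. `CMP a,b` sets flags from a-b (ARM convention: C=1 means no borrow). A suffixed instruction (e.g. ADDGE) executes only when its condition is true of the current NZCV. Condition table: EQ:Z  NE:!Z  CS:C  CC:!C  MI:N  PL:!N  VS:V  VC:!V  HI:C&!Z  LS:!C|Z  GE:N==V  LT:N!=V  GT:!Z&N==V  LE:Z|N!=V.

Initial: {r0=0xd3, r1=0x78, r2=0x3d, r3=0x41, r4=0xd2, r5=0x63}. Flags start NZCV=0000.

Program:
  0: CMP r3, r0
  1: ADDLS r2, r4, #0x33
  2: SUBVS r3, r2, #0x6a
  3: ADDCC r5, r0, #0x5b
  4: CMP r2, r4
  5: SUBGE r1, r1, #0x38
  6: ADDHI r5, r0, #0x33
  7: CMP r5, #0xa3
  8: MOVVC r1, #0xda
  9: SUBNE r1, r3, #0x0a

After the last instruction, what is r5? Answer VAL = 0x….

[0] flags=0000 → (cmp)
[1] flags=0000 LS?T → r2=0x05
[2] flags=0000 VS?F → skip
[3] flags=0000 CC?T → r5=0x2e
[4] flags=0000 → (cmp)
[5] flags=0000 GE?T → r1=0x40
[6] flags=0000 HI?F → skip
[7] flags=1001 → (cmp)
[8] flags=1001 VC?F → skip
[9] flags=1001 NE?T → r1=0x37

VAL = 0x2e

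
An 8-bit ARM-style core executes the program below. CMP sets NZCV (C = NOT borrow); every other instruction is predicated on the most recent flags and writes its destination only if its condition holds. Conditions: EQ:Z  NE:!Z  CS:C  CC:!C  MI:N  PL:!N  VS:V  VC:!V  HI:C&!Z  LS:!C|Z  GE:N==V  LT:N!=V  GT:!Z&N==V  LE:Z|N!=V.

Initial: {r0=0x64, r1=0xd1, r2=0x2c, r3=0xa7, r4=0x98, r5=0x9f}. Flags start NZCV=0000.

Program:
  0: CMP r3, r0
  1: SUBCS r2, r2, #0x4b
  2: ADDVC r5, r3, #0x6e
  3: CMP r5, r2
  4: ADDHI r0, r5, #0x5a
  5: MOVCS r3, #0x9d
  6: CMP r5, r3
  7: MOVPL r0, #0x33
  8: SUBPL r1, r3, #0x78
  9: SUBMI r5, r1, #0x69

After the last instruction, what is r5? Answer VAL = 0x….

VAL = 0x68

[0] flags=0011 → (cmp)
[1] flags=0011 CS?T → r2=0xe1
[2] flags=0011 VC?F → skip
[3] flags=1000 → (cmp)
[4] flags=1000 HI?F → skip
[5] flags=1000 CS?F → skip
[6] flags=1000 → (cmp)
[7] flags=1000 PL?F → skip
[8] flags=1000 PL?F → skip
[9] flags=1000 MI?T → r5=0x68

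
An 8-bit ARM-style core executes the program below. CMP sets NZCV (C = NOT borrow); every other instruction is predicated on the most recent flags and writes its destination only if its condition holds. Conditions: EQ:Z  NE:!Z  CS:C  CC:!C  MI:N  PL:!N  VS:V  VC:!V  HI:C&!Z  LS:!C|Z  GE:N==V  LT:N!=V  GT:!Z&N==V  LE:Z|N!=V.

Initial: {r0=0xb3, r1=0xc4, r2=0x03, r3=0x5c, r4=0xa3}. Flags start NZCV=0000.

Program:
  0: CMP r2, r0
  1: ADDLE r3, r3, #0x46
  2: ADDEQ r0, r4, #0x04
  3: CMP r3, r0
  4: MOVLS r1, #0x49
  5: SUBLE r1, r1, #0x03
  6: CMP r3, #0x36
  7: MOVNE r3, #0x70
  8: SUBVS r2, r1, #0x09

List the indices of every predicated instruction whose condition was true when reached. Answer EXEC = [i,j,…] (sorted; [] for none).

[0] flags=0000 → (cmp)
[1] flags=0000 LE?F → skip
[2] flags=0000 EQ?F → skip
[3] flags=1001 → (cmp)
[4] flags=1001 LS?T → r1=0x49
[5] flags=1001 LE?F → skip
[6] flags=0010 → (cmp)
[7] flags=0010 NE?T → r3=0x70
[8] flags=0010 VS?F → skip

EXEC = [4,7]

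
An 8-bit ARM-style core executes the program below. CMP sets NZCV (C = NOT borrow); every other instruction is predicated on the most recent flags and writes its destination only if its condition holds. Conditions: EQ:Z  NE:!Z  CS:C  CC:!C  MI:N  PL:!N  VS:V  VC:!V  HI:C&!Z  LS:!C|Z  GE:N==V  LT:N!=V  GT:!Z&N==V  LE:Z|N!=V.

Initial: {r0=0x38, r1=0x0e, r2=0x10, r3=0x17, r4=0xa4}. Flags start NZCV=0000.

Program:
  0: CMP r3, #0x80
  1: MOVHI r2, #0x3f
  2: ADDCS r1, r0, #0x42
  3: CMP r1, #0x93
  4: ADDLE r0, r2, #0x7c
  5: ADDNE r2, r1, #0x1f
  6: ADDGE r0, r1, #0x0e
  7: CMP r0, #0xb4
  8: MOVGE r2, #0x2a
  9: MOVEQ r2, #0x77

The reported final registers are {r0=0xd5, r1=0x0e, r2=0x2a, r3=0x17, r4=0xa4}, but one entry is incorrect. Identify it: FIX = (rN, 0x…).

[0] flags=1001 → (cmp)
[1] flags=1001 HI?F → skip
[2] flags=1001 CS?F → skip
[3] flags=0000 → (cmp)
[4] flags=0000 LE?F → skip
[5] flags=0000 NE?T → r2=0x2d
[6] flags=0000 GE?T → r0=0x1c
[7] flags=0000 → (cmp)
[8] flags=0000 GE?T → r2=0x2a
[9] flags=0000 EQ?F → skip

FIX = (r0, 0x1c)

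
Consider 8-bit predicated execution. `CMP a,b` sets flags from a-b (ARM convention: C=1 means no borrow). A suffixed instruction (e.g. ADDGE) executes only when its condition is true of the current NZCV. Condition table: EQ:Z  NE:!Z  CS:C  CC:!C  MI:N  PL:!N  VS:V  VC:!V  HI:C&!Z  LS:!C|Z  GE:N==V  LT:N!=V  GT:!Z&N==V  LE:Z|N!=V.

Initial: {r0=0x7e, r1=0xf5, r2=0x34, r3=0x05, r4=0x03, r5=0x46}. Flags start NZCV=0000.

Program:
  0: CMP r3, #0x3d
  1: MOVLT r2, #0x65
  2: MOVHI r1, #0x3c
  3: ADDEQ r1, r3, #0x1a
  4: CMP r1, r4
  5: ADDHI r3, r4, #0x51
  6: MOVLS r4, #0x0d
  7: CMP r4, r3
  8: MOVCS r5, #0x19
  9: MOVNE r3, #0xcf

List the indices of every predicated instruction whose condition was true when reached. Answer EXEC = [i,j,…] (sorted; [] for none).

EXEC = [1,5,9]

[0] flags=1000 → (cmp)
[1] flags=1000 LT?T → r2=0x65
[2] flags=1000 HI?F → skip
[3] flags=1000 EQ?F → skip
[4] flags=1010 → (cmp)
[5] flags=1010 HI?T → r3=0x54
[6] flags=1010 LS?F → skip
[7] flags=1000 → (cmp)
[8] flags=1000 CS?F → skip
[9] flags=1000 NE?T → r3=0xcf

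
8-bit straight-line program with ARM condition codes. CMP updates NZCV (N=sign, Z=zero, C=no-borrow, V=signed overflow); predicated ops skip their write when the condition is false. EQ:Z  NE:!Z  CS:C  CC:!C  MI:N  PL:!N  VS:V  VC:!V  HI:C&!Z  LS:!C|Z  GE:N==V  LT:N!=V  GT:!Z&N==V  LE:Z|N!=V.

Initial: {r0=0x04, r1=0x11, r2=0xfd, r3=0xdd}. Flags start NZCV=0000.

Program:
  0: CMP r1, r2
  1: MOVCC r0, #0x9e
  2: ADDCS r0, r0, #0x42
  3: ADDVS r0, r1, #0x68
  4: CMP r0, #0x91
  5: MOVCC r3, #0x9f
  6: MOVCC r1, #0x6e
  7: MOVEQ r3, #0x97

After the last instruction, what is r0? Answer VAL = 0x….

[0] flags=0000 → (cmp)
[1] flags=0000 CC?T → r0=0x9e
[2] flags=0000 CS?F → skip
[3] flags=0000 VS?F → skip
[4] flags=0010 → (cmp)
[5] flags=0010 CC?F → skip
[6] flags=0010 CC?F → skip
[7] flags=0010 EQ?F → skip

VAL = 0x9e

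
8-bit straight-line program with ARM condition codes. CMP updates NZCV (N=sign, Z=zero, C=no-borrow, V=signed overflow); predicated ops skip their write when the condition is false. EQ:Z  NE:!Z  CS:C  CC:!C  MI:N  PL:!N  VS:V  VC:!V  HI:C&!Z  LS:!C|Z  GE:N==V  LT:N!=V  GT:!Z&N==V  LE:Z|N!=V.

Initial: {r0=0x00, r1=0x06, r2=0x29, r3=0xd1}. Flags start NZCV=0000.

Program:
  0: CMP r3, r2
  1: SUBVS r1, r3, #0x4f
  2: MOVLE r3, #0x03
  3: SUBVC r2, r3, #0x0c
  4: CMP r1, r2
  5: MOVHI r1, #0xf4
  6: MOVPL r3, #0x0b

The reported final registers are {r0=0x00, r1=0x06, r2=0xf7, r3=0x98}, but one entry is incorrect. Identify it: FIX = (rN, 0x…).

[0] flags=1010 → (cmp)
[1] flags=1010 VS?F → skip
[2] flags=1010 LE?T → r3=0x03
[3] flags=1010 VC?T → r2=0xf7
[4] flags=0000 → (cmp)
[5] flags=0000 HI?F → skip
[6] flags=0000 PL?T → r3=0x0b

FIX = (r3, 0x0b)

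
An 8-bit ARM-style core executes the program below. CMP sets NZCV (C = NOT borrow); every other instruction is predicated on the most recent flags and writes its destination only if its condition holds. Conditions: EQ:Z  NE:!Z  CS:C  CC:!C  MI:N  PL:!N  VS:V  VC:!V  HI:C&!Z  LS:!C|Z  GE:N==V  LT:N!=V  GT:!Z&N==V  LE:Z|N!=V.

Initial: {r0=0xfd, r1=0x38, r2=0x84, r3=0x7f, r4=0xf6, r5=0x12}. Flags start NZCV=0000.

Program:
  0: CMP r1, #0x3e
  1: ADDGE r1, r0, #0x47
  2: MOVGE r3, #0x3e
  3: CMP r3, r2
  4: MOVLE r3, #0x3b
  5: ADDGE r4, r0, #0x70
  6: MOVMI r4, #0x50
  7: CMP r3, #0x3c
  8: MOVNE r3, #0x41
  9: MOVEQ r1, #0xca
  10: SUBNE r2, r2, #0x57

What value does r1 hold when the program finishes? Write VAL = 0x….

VAL = 0x38

0: ✓ CMP  NZCV=1000
1: · ADDGE
2: · MOVGE
3: ✓ CMP  NZCV=1001
4: · MOVLE
5: ✓ ADDGE  r4←0x6d
6: ✓ MOVMI  r4←0x50
7: ✓ CMP  NZCV=0010
8: ✓ MOVNE  r3←0x41
9: · MOVEQ
10: ✓ SUBNE  r2←0x2d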